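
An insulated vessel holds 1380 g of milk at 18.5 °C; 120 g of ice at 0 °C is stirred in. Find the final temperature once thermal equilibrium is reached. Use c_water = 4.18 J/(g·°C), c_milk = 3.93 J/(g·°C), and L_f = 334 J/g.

T_f ≈ 10.2 °C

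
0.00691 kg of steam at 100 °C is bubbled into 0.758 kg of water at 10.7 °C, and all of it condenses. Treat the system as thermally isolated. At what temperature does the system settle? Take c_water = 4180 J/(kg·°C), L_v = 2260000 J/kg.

Heat gained plus heat lost sum to zero:
condense steam: −0.00691×2260000 = −15617; condensed water 100 °C→T: 28.88(T − 100); water warms: 0.758×4180×(T − 10.7) = 3168.4(T − 10.7)
3197.3 T = 15617 + 2888.4 + 33902 = 52407
T ≈ 16.39 °C — below 100 °C, confirming all the steam condensed.

T_f ≈ 16.4 °C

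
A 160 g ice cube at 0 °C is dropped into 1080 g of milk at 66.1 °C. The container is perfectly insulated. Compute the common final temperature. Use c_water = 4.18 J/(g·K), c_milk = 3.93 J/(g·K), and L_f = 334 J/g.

T_f ≈ 46.2 °C

Taking heat into each body as positive, Σ m c ΔT = 0:
fusion: m_ice L_f = 160·334 = 53440; meltwater 0→T: 160·4.18·T = 668.8 T; milk: 4244.4(T − 66.1)
4913.2 T = 280555 − 53440 = 227115
T ≈ 46.23 °C. Since T > 0 °C, the all-ice-melts assumption holds.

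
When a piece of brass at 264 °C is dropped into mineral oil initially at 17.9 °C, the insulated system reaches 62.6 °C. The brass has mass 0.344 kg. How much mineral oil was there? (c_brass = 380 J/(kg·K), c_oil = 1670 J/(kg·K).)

m ≈ 0.353 kg

Conservation of energy gives ΣQ = 0:
0.344·380·(62.6 − 264) + m·1670·(62.6 − 17.9) = 0
74649 m = 26327
m = 26327/74649 ≈ 0.3527 kg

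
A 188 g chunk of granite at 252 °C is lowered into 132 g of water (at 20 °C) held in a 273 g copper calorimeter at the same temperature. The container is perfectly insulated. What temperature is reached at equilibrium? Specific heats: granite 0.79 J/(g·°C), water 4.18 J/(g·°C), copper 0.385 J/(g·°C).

T_f ≈ 62.8 °C

Heat gained plus heat lost sum to zero:
188*0.79*(T − 252) + 132*4.18*(T − 20) + 273*0.385*(T − 20) = 0
148.52(T − 252) + 551.76(T − 20) + 105.11(T − 20) = 0
805.38 T = 50564
T = 50564 / 805.38 = 62.8 °C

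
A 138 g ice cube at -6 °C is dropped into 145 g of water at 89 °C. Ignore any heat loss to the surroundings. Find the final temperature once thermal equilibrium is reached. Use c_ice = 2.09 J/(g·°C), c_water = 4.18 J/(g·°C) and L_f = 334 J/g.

T_f ≈ 5.2 °C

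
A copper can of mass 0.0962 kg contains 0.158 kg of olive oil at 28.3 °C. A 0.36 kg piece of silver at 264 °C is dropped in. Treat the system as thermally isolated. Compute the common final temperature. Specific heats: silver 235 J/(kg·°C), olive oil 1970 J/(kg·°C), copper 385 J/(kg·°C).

T_f ≈ 74.4 °C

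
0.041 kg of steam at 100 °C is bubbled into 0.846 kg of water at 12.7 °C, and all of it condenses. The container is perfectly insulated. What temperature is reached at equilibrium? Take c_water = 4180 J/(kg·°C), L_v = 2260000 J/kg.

T_f ≈ 41.7 °C

Heat gained plus heat lost sum to zero:
latent heat released on condensation: 0.041×2260000 = 92660; condensate cools 100→T: 0.041×4180×(T − 100) = 171.38(T − 100); original water: 3536.3(T − 12.7)
3707.7 T = 92660 + 17138 + 44911 = 154709
T ≈ 41.73 °C — below 100 °C, confirming all the steam condensed.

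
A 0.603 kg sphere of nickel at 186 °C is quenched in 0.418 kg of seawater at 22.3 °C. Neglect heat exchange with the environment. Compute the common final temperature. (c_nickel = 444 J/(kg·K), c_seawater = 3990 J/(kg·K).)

T_f ≈ 44.9 °C

T_f = Σ m_i c_i T_i / Σ m_i c_i:
T_f = (267.73*186 + 1667.8*22.3) / (267.73 + 1667.8)
    = 86991 / 1935.6 ≈ 44.94 °C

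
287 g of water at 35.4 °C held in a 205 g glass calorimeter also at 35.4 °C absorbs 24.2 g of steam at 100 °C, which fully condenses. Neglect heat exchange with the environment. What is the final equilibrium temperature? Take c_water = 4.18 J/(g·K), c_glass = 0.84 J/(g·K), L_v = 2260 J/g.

T_f ≈ 77.0 °C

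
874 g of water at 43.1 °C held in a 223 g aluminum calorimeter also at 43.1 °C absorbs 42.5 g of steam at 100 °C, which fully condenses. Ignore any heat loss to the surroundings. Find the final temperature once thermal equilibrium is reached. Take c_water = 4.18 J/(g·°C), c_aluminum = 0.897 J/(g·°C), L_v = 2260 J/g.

Energy balance with sensible and latent terms:
latent heat released on condensation: 42.5·2260 = 96050
  condensate cools 100→T: 42.5·4.18·(T − 100) = 177.65(T − 100)
  water warms: 874·4.18·(T − 43.1) = 3653.3(T − 43.1)
  aluminum cup: 223·0.897·(T − 43.1) = 200.03(T − 43.1)
4031 T = 96050 + 17765 + 166079 = 279894
T ≈ 69.44 °C, under the boiling point, so the assumption holds.

T_f ≈ 69.4 °C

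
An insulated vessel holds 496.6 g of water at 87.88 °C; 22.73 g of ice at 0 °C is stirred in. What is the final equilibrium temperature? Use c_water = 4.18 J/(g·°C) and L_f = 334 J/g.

T_f ≈ 80.5 °C

Net heat exchanged in the isolated system is zero:
fusion: m_ice L_f = 22.73×334 = 7591.8; meltwater 0→T: 22.73×4.18×T = 95.01 T; water: 2075.8(T − 87.88)
2170.8 T = 182420 − 7591.8 = 174828
T ≈ 80.54 °C — above 0 °C, consistent with complete melting.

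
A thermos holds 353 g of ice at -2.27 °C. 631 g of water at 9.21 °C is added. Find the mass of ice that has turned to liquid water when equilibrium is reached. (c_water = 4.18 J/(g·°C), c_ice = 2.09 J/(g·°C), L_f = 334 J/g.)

Cooling the water to 0 °C releases 631·4.18·9.21 = 24292 J.
Warming the ice to 0 °C takes 353·2.09·2.27 = 1674.7 J, leaving 22617 J for melting.
Fully melting the ice requires m_ice L_f = 353·334 = 117902 J.
That's not enough to melt it all — equilibrium is at 0 °C with ice remaining.
m_melt = 22617 / L_f = 67.72 g.

m_melted ≈ 67.7 g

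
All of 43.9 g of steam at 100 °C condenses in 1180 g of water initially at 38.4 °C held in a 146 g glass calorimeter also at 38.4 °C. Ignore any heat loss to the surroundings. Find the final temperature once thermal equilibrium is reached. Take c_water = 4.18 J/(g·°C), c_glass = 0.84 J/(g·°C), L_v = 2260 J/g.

T_f ≈ 59.5 °C

Let T be the final temperature. ΣQ_i = 0:
latent heat released on condensation: 43.9×2260 = 99214
  condensed water 100 °C→T: 183.5(T − 100)
  water warms: 1180×4.18×(T − 38.4) = 4932.4(T − 38.4)
  glass cup: 146×0.84×(T − 38.4) = 122.64(T − 38.4)
5238.5 T = 99214 + 18350 + 194114 = 311678
T ≈ 59.50 °C (< 100 °C, so full condensation is consistent).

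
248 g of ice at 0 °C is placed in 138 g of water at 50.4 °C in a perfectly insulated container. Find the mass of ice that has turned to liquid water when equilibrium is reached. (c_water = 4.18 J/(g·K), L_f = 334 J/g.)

m_melted ≈ 87 g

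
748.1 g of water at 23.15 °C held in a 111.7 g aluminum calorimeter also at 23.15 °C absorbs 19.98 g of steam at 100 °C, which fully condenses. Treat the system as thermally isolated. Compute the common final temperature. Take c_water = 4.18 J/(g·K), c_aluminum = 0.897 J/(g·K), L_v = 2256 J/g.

T_f ≈ 38.7 °C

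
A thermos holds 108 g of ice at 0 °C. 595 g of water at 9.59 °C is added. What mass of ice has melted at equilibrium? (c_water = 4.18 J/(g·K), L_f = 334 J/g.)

Cooling the water to 0 °C releases 595×4.18×9.59 = 23851 J.
To melt every bit of ice: 108×334 = 36072 J.
Since 23851 < 36072 J, not all the ice melts; equilibrium is at 0 °C.
Mass melted = 23851/334 ≈ 71.41 g.

m_melted ≈ 71.4 g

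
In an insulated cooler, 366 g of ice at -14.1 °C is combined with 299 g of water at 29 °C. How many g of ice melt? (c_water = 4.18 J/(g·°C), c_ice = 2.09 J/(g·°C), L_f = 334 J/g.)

m_melted ≈ 76.2 g

Heat available from the water dropping to 0 °C: 299·4.18·29 = 36245 J.
Warming the ice to 0 °C takes 366·2.09·14.1 = 10786 J, leaving 25459 J for melting.
Melting all 366 g of ice would need 366·334 = 122244 J.
That's not enough to melt it all — equilibrium is at 0 °C with ice remaining.
Mass melted = 25459/334 ≈ 76.22 g.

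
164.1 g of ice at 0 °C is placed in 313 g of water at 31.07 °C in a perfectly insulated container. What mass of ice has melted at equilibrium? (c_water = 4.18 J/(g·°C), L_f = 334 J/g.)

m_melted ≈ 122 g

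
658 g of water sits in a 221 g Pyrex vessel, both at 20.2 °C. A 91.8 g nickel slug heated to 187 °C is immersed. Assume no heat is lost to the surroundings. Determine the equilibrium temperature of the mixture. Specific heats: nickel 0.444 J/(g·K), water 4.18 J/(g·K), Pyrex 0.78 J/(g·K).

Let T be the final temperature. ΣQ_i = 0:
91.8*0.444*(T − 187) + 658*4.18*(T − 20.2) + 221*0.78*(T − 20.2) = 0
40.76(T − 187) + 2750.4(T − 20.2) + 172.38(T − 20.2) = 0
2963.6 T = 66663
T = 66663/2963.6 ≈ 22.49 °C

T_f ≈ 22.5 °C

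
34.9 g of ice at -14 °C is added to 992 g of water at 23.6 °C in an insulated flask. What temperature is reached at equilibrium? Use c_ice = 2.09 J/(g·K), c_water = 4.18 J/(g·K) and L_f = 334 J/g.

T_f ≈ 19.8 °C

Net heat exchanged in the isolated system is zero:
warm ice to 0 °C: 34.9×2.09×(0 − (-14)) = 1021.2; melt ice: 34.9×334 = 11657; warm the meltwater: 145.88 T; water: 4146.6(T − 23.6)
4292.4 T = 97859 − 12678 = 85181
T ≈ 19.84 °C — above 0 °C, consistent with complete melting.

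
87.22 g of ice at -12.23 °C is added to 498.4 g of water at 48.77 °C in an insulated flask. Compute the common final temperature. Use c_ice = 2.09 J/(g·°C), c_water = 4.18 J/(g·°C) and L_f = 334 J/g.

Conservation of energy gives ΣQ = 0:
warm ice to 0 °C: 87.22·2.09·(0 − (-12.23)) = 2229.4; melt ice: 87.22·334 = 29131; warm the meltwater: 364.58 T; water: 2083.3(T − 48.77)
2447.9 T = 101603 − 31361 = 70242
T ≈ 28.69 °C. Since T > 0 °C, the all-ice-melts assumption holds.

T_f ≈ 28.7 °C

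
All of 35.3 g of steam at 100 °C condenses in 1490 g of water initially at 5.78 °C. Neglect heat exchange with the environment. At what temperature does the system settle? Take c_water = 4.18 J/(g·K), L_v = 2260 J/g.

Net heat exchanged in the isolated system is zero:
steam→water at 100 °C releases m L_v = 35.3×2260 = 79778
  condensate cools 100→T: 35.3×4.18×(T − 100) = 147.55(T − 100)
  water warms: 1490×4.18×(T − 5.78) = 6228.2(T − 5.78)
6375.8 T = 79778 + 14755 + 35999 = 130532
T ≈ 20.47 °C, under the boiling point, so the assumption holds.

T_f ≈ 20.5 °C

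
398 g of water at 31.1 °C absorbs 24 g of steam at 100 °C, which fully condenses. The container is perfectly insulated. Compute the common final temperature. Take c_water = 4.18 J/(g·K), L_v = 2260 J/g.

Heat gained plus heat lost sum to zero:
condense steam: −24·2260 = −54240; condensate cools 100→T: 24·4.18·(T − 100) = 100.32(T − 100); water warms: 398·4.18·(T − 31.1) = 1663.6(T − 31.1)
1764 T = 54240 + 10032 + 51739 = 116011
T ≈ 65.77 °C — below 100 °C, confirming all the steam condensed.

T_f ≈ 65.8 °C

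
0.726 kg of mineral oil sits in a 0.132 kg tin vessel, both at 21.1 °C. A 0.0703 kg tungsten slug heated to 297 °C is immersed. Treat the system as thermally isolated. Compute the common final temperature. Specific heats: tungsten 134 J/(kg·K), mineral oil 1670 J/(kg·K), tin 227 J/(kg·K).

Conservation of energy gives ΣQ = 0:
0.0703·134·(T − 297) + 0.726·1670·(T − 21.1) + 0.132·227·(T − 21.1) = 0
9.42(T − 297) + 1212.4(T − 21.1) + 29.96(T − 21.1) = 0
1251.8 T = 29012
T ≈ 23.18 °C

T_f ≈ 23.2 °C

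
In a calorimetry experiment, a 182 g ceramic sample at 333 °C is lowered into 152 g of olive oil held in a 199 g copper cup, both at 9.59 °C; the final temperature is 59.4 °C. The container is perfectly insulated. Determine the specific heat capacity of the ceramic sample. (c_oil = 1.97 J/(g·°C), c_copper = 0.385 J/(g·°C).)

c ≈ 0.376 J/(g·°C)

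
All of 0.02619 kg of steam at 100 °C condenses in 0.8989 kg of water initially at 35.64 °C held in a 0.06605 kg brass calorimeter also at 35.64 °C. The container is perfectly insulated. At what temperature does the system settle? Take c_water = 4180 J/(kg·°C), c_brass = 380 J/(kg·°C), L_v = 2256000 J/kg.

Setting the total heat transfer to zero:
latent heat released on condensation: 0.02619×2256000 = 59085; condensate cools 100→T: 0.02619×4180×(T − 100) = 109.47(T − 100); original water: 3757.4(T − 35.64); brass cup: 0.06605×380×(T − 35.64) = 25.1(T − 35.64)
3892 T = 59085 + 10947 + 134808 = 204840
T ≈ 52.63 °C — below 100 °C, confirming all the steam condensed.

T_f ≈ 52.6 °C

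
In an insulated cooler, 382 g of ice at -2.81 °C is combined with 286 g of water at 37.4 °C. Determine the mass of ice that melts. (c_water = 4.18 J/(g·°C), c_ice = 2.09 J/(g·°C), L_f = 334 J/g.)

Cooling the water to 0 °C releases 286×4.18×37.4 = 44711 J.
Warming the ice to 0 °C takes 382×2.09×2.81 = 2243.4 J, leaving 42468 J for melting.
Fully melting the ice requires m_ice L_f = 382×334 = 127588 J.
42468 J < 127588 J, so only part of the ice melts and the system sits at 0 °C.
Mass melted = 42468/334 ≈ 127.1 g.

m_melted ≈ 127 g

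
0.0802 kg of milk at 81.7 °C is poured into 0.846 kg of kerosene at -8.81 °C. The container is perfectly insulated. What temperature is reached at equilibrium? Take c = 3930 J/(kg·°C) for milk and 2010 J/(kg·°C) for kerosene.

T_f ≈ 5.3 °C

T_f = Σ m_i c_i T_i / Σ m_i c_i:
T_f = (315.19·81.7 + 1700.5·(-8.81)) / (315.19 + 1700.5)
    = 10770 / 2015.6 ≈ 5.34 °C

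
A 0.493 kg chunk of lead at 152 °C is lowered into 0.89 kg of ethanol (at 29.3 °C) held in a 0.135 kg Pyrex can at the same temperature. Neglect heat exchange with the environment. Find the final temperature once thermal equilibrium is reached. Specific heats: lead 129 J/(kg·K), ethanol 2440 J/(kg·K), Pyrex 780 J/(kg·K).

T_f ≈ 32.6 °C

Heat gained plus heat lost sum to zero:
0.493×129×(T − 152) + 0.89×2440×(T − 29.3) + 0.135×780×(T − 29.3) = 0
2340.5 T = 76380
T = 76380 / 2340.5 = 32.6 °C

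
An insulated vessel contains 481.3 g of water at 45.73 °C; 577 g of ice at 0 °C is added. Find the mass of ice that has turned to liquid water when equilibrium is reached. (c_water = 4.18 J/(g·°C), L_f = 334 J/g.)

Cooling the water to 0 °C releases 481.3·4.18·45.73 = 92001 J.
Fully melting the ice requires m_ice L_f = 577·334 = 192718 J.
That's not enough to melt it all — equilibrium is at 0 °C with ice remaining.
Mass melted = 92001/334 ≈ 275.5 g.

m_melted ≈ 275 g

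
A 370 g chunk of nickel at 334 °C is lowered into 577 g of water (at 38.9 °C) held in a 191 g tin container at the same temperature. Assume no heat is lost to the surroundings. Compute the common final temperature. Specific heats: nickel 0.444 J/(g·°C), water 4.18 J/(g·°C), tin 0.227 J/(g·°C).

Taking heat into each body as positive, Σ m c ΔT = 0:
370*0.444*(T − 334) + 577*4.18*(T − 38.9) + 191*0.227*(T − 38.9) = 0
164.28(T − 334) + 2411.9(T − 38.9) + 43.36(T − 38.9) = 0
(164.28 + 2411.9 + 43.36) T = 164.28*334 + 2411.9*38.9 + 43.36*38.9
T = 150377 / 2619.5 = 57.4 °C

T_f ≈ 57.4 °C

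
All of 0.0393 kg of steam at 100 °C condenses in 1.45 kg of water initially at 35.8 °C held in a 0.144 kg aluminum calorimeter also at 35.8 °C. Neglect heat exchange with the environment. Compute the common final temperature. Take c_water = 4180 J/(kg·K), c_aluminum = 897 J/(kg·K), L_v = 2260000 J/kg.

T_f ≈ 51.4 °C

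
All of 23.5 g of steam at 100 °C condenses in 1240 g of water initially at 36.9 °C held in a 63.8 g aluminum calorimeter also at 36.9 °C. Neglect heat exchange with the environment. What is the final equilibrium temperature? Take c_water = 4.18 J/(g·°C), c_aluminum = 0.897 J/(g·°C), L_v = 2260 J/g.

T_f ≈ 48.0 °C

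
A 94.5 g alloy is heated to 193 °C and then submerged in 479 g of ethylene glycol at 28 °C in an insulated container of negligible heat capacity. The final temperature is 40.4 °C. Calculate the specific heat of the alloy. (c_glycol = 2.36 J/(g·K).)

c ≈ 0.972 J/(g·K)

Energy conservation, ΣQ = 0:
94.5×c×(40.4 − 193) + 479×2.36×(40.4 − 28) = 0
-14421 c = -14017
c = -14017/-14421 ≈ 0.972 J/(g·K)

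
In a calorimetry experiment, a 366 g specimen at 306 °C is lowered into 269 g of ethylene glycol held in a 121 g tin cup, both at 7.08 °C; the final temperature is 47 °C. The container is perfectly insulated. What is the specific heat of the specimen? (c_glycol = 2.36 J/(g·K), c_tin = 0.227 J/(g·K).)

c ≈ 0.279 J/(g·K)

Setting the total heat transfer to zero:
366×c×(47 − 306) + 269×2.36×(47 − 7.08) + 121×0.227×(47 − 7.08) = 0
-94794 c = -26439
c = -26439/-94794 ≈ 0.2789 J/(g·K)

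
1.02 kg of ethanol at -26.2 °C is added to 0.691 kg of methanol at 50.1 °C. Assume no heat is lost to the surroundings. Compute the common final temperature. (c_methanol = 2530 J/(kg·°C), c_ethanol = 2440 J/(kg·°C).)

T_f ≈ 5.3 °C

Energy conservation, ΣQ = 0:
0.691×2530×(T − 50.1) + 1.02×2440×(T − (-26.2)) = 0
1748.2(T − 50.1) + 2488.8(T − (-26.2)) = 0
4237 T = 22380
T ≈ 5.28 °C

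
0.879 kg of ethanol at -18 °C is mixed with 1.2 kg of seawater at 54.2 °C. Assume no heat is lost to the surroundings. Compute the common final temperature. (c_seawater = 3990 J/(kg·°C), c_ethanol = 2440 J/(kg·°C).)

With ΣQ=0 the equilibrium temperature is the m·c-weighted mean:
T_f = (4788*54.2 + 2144.8*(-18)) / (4788 + 2144.8)
    = 220904 / 6932.8 ≈ 31.86 °C

T_f ≈ 31.9 °C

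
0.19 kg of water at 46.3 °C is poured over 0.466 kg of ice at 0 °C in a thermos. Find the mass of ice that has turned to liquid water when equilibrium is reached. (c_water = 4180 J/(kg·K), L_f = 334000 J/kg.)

m_melted ≈ 0.11 kg

Heat available from the water dropping to 0 °C: 0.19×4180×46.3 = 36771 J.
Melting all 0.466 kg of ice would need 0.466×334000 = 155644 J.
36771 J < 155644 J, so only part of the ice melts and the system sits at 0 °C.
Mass melted = 36771/334000 ≈ 0.1101 kg.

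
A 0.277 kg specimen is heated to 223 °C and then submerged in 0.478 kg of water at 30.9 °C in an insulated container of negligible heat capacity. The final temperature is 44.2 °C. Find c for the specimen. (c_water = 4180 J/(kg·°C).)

Heat gained plus heat lost sum to zero:
0.277·c·(44.2 − 223) + 0.478·4180·(44.2 − 30.9) = 0
-49.53 c = -26574
c = -26574/-49.53 ≈ 536.5 J/(kg·°C)

c ≈ 537 J/(kg·°C)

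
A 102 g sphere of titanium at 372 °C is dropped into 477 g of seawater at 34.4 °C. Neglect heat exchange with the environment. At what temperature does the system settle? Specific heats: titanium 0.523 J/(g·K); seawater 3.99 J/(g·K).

T_f ≈ 43.6 °C

Set heat shed by the hot body equal to heat absorbed by the cold body:
102×0.523×(372 − T) = 477×3.99×(T − 34.4)
53.35(372 − T) = 1903.2(T − 34.4)
1956.6 T = 85316  ⇒  T ≈ 43.60 °C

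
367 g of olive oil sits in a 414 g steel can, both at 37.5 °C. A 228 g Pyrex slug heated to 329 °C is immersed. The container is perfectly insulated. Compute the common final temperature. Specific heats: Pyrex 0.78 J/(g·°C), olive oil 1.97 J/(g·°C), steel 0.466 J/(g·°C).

T_f ≈ 84.9 °C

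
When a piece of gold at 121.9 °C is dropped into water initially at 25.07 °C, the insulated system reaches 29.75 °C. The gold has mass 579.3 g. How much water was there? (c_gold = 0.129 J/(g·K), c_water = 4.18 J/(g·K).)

m ≈ 352 g

Heat gained plus heat lost sum to zero:
579.3×0.129×(29.75 − 121.9) + m×4.18×(29.75 − 25.07) = 0
19.56 m = 6886.3
m = 6886.3/19.56 ≈ 352 g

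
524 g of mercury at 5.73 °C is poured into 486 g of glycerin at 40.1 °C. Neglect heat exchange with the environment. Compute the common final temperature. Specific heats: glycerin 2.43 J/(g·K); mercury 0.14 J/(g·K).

T_f ≈ 38.1 °C

With ΣQ=0 the equilibrium temperature is the m·c-weighted mean:
T_f = (1181×40.1 + 73.36×5.73) / (1181 + 73.36)
    = 47778 / 1254.3 ≈ 38.09 °C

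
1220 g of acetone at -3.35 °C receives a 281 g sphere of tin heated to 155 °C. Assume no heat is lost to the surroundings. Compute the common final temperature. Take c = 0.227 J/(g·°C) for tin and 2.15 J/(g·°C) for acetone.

With ΣQ=0 the equilibrium temperature is the m·c-weighted mean:
T_f = (63.79·155 + 2623·(-3.35)) / (63.79 + 2623)
    = 1099.9 / 2686.8 ≈ 0.41 °C

T_f ≈ 0.4 °C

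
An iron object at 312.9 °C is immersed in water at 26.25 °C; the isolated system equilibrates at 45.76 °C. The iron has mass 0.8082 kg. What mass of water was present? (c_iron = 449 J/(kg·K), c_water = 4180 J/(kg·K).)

m ≈ 1.19 kg

Let T be the final temperature. ΣQ_i = 0:
0.8082·449·(45.76 − 312.9) + m·4180·(45.76 − 26.25) = 0
81552 m = 96940
m = 96940/81552 ≈ 1.189 kg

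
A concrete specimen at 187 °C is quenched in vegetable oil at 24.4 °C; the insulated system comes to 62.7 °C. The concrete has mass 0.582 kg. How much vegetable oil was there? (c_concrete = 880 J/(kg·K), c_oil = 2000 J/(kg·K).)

Heat lost by the concrete = heat gained by the oil:
0.582×880×(187 − 62.7) = m×2000×(62.7 − 24.4)
76600 m = 63661  ⇒  m ≈ 0.8311 kg

m ≈ 0.831 kg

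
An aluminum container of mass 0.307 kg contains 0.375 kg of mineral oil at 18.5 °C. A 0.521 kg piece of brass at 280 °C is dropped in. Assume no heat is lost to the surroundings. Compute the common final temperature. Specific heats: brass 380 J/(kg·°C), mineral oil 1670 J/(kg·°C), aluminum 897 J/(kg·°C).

T_f ≈ 65.6 °C

Setting the total heat transfer to zero:
0.521·380·(T − 280) + 0.375·1670·(T − 18.5) + 0.307·897·(T − 18.5) = 0
1099.6 T = 72115
T ≈ 65.58 °C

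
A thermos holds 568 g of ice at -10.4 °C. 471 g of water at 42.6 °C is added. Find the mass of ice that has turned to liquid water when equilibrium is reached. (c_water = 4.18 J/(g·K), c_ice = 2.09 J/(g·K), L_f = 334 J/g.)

m_melted ≈ 214 g

Cooling the water to 0 °C releases 471×4.18×42.6 = 83870 J.
Of that, 568×2.09×10.4 = 12346 J goes to bring the ice to 0 °C, leaving 71524 J.
Fully melting the ice requires m_ice L_f = 568×334 = 189712 J.
71524 J < 189712 J, so only part of the ice melts and the system sits at 0 °C.
Mass melted = 71524/334 ≈ 214.1 g.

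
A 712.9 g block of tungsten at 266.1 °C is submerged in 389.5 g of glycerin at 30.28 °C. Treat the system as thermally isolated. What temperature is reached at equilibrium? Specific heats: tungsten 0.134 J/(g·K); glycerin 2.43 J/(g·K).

T_f ≈ 51.9 °C

Heat lost by the tungsten equals heat gained by the glycerin:
712.9*0.134*(266.1 − T) = 389.5*2.43*(T − 30.28)
95.53(266.1 − T) = 946.49(T − 30.28)
1042 T = 54080  ⇒  T ≈ 51.90 °C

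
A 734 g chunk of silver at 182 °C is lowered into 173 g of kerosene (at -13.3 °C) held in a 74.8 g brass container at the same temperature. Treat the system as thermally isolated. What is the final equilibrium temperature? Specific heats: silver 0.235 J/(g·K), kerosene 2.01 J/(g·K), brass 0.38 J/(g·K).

Energy conservation, ΣQ = 0:
734·0.235·(T − 182) + 173·2.01·(T − (-13.3)) + 74.8·0.38·(T − (-13.3)) = 0
172.49(T − 182) + 347.73(T − (-13.3)) + 28.42(T − (-13.3)) = 0
548.64 T = 26390
T ≈ 48.10 °C

T_f ≈ 48.1 °C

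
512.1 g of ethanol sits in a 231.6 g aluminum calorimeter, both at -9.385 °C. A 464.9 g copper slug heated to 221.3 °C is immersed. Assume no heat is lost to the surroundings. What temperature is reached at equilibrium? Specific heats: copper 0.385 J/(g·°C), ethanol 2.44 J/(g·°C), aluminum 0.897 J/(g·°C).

Taking heat into each body as positive, Σ m c ΔT = 0:
464.9*0.385*(T − 221.3) + 512.1*2.44*(T − (-9.385)) + 231.6*0.897*(T − (-9.385)) = 0
178.99(T − 221.3) + 1249.5(T − (-9.385)) + 207.75(T − (-9.385)) = 0
1636.3 T = 25933
T = 25933/1636.3 ≈ 15.85 °C

T_f ≈ 15.8 °C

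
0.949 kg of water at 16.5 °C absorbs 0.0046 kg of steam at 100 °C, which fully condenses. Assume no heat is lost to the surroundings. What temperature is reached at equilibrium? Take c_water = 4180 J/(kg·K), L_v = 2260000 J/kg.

T_f ≈ 19.5 °C

Taking heat into each body as positive, Σ m c ΔT = 0:
steam→water at 100 °C releases m L_v = 0.0046·2260000 = 10396; condensate cools 100→T: 0.0046·4180·(T − 100) = 19.23(T − 100); original water: 3966.8(T − 16.5)
3986 T = 10396 + 1922.8 + 65453 = 77771
T ≈ 19.51 °C (< 100 °C, so full condensation is consistent).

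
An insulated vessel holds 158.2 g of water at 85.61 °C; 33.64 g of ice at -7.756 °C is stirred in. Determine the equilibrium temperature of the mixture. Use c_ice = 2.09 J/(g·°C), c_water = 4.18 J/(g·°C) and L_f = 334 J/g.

T_f ≈ 55.9 °C

Heat gained plus heat lost sum to zero:
ice -7.756→0 °C: 33.64·2.09·7.756 = 545.31; latent heat to melt: 33.64·334 = 11236; warm the meltwater: 140.62 T; water: 661.28(T − 85.61)
801.89 T = 56612 − 11781 = 44831
T ≈ 55.91 °C. Since T > 0 °C, the all-ice-melts assumption holds.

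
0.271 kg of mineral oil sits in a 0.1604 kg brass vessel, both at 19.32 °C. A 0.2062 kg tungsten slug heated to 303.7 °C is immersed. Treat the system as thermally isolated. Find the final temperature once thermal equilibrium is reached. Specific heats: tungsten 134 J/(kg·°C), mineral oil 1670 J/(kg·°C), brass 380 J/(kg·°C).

T_f ≈ 33.8 °C

T_f = Σ m_i c_i T_i / Σ m_i c_i:
T_f = (27.63·303.7 + 452.57·19.32 + 60.95·19.32) / (27.63 + 452.57 + 60.95)
    = 18313 / 541.15 ≈ 33.84 °C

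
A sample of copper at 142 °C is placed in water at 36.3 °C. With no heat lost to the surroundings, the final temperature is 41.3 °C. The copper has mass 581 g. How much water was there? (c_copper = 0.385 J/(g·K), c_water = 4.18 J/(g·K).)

m ≈ 1080 g

Heat lost by the copper = heat gained by the water:
581×0.385×(142 − 41.3) = m×4.18×(41.3 − 36.3)
20.9 m = 22525  ⇒  m ≈ 1078 g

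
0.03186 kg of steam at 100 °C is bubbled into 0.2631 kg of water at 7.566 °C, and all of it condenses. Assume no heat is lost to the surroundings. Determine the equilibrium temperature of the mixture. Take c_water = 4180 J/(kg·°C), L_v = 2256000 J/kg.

T_f ≈ 75.8 °C

Sum of m c ΔT and latent-heat terms is zero:
latent heat released on condensation: 0.03186·2256000 = 71876
  condensed water 100 °C→T: 133.17(T − 100)
  original water: 1099.8(T − 7.566)
1232.9 T = 71876 + 13317 + 8320.8 = 93514
T ≈ 75.85 °C — below 100 °C, confirming all the steam condensed.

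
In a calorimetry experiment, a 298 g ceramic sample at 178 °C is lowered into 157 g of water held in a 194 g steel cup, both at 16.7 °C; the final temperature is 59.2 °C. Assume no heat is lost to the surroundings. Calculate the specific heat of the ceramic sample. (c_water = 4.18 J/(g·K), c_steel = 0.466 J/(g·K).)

c ≈ 0.896 J/(g·K)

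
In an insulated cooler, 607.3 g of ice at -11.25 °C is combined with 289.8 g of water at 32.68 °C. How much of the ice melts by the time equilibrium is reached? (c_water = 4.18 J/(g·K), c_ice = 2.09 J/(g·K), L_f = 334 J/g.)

m_melted ≈ 75.8 g

Cooling the water to 0 °C releases 289.8·4.18·32.68 = 39587 J.
Of that, 607.3·2.09·11.25 = 14279 J goes to bring the ice to 0 °C, leaving 25308 J.
Fully melting the ice requires m_ice L_f = 607.3·334 = 202838 J.
That's not enough to melt it all — equilibrium is at 0 °C with ice remaining.
m_melt = 25308 / L_f = 75.77 g.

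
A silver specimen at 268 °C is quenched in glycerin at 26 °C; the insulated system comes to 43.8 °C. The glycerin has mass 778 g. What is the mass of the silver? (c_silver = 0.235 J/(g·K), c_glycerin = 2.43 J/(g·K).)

m ≈ 639 g

|Q_silver| = |Q_glycerin|:
m×0.235×(268 − 43.8) = 778×2.43×(43.8 − 26)
52.69 m = 33652  ⇒  m ≈ 638.7 g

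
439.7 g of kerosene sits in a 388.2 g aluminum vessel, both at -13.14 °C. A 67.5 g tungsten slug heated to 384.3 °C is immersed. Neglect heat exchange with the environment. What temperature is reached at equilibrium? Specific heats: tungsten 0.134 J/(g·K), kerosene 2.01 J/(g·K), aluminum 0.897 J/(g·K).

T_f ≈ -10.2 °C

Heat gained plus heat lost sum to zero:
67.5*0.134*(T − 384.3) + 439.7*2.01*(T − (-13.14)) + 388.2*0.897*(T − (-13.14)) = 0
9.045(T − 384.3) + 883.8(T − (-13.14)) + 348.22(T − (-13.14)) = 0
(9.045 + 883.8 + 348.22) T = 9.045*384.3 + 883.8*(-13.14) + 348.22*(-13.14)
T = -12713/1241.1 ≈ -10.24 °C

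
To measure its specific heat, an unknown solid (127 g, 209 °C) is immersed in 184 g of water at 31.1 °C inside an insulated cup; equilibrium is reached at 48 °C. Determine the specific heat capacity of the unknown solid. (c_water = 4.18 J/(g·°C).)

Energy conservation, ΣQ = 0:
127·c·(48 − 209) + 184·4.18·(48 − 31.1) = 0
-20447 c = -12998
c = -12998/-20447 ≈ 0.6357 J/(g·°C)

c ≈ 0.636 J/(g·°C)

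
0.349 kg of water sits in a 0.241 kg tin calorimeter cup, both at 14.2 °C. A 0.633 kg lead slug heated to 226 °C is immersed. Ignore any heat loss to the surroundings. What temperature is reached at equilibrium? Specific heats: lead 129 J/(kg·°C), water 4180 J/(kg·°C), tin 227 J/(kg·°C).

Taking heat into each body as positive, Σ m c ΔT = 0:
0.633*129*(T − 226) + 0.349*4180*(T − 14.2) + 0.241*227*(T − 14.2) = 0
1595.2 T = 39947
T ≈ 25.04 °C

T_f ≈ 25.0 °C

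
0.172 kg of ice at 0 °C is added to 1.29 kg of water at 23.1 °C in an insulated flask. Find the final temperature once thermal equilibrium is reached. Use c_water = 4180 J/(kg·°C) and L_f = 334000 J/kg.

Energy balance with sensible and latent terms:
fusion: m_ice L_f = 0.172·334000 = 57448; meltwater 0→T: 0.172·4180·T = 718.96 T; water cools: 1.29·4180·(T − 23.1) = 5392.2(T − 23.1)
6111.2 T = 124560 − 57448 = 67112
T ≈ 10.98 °C. Since T > 0 °C, the all-ice-melts assumption holds.

T_f ≈ 11.0 °C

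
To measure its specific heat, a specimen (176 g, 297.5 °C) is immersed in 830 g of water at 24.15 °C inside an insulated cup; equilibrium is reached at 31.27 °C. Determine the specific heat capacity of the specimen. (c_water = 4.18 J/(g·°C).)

Heat lost by the specimen = heat gained by the water:
176×c×(297.5 − 31.27) = 830×4.18×(31.27 − 24.15)
46856 c = 24702  ⇒  c ≈ 0.5272 J/(g·°C)

c ≈ 0.527 J/(g·°C)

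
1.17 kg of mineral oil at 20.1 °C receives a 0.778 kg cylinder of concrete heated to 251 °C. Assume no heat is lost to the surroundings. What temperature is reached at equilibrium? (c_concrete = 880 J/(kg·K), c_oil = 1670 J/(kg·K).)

T_f ≈ 80.0 °C

Taking heat into each body as positive, Σ m c ΔT = 0:
0.778×880×(T − 251) + 1.17×1670×(T − 20.1) = 0
2638.5 T = 211118
T = 211118/2638.5 ≈ 80.01 °C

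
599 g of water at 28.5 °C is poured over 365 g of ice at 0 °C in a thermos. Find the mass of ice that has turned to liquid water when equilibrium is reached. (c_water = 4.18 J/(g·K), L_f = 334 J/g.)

m_melted ≈ 214 g

Water can give up m c ΔT = 599·4.18·28.5 = 71359 J before reaching 0 °C.
To melt every bit of ice: 365·334 = 121910 J.
Since 71359 < 121910 J, not all the ice melts; equilibrium is at 0 °C.
m_melt = 71359 / L_f = 213.6 g.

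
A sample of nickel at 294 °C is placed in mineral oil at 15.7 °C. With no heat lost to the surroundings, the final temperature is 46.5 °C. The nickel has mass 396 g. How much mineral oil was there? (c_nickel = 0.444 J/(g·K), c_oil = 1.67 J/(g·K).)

m ≈ 846 g

Heat lost by the nickel = heat gained by the oil:
396·0.444·(294 − 46.5) = m·1.67·(46.5 − 15.7)
51.44 m = 43516  ⇒  m ≈ 846 g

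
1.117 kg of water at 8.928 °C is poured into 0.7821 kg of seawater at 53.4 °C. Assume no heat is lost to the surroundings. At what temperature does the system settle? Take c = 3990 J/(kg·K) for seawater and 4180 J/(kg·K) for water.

Heat gained plus heat lost sum to zero:
0.7821×3990×(T − 53.4) + 1.117×4180×(T − 8.928) = 0
3120.6(T − 53.4) + 4669.1(T − 8.928) = 0
7789.6 T = 208324
T = 208324/7789.6 ≈ 26.74 °C

T_f ≈ 26.7 °C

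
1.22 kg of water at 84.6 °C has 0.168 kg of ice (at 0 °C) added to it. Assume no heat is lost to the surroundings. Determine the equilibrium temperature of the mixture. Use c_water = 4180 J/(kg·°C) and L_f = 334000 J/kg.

T_f ≈ 64.7 °C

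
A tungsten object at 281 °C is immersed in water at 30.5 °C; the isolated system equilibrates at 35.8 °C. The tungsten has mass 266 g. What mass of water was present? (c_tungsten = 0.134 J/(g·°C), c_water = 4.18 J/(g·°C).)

Let T be the final temperature. ΣQ_i = 0:
266×0.134×(35.8 − 281) + m×4.18×(35.8 − 30.5) = 0
22.15 m = 8739.9
m = 8739.9/22.15 ≈ 394.5 g

m ≈ 395 g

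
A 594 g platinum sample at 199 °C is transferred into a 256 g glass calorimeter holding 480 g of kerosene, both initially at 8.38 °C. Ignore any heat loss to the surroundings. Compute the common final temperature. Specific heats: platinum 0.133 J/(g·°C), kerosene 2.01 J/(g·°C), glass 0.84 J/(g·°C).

With ΣQ=0 the equilibrium temperature is the m·c-weighted mean:
T_f = (79·199 + 964.8·8.38 + 215.04·8.38) / (79 + 964.8 + 215.04)
    = 25608 / 1258.8 ≈ 20.34 °C

T_f ≈ 20.3 °C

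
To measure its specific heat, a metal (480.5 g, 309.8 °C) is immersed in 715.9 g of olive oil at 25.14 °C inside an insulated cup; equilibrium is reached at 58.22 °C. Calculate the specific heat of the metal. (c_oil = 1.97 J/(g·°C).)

c ≈ 0.386 J/(g·°C)

Heat lost by the metal = heat gained by the oil:
480.5·c·(309.8 − 58.22) = 715.9·1.97·(58.22 − 25.14)
120884 c = 46653  ⇒  c ≈ 0.3859 J/(g·°C)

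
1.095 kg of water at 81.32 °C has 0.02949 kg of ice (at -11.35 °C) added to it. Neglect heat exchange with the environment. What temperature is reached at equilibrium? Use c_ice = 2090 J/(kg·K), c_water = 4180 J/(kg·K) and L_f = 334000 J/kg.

T_f ≈ 76.9 °C

Sum of m c ΔT and latent-heat terms is zero:
ice -11.35→0 °C: 0.02949·2090·11.35 = 699.55; latent heat to melt: 0.02949·334000 = 9849.7; warm the meltwater: 123.27 T; water cools: 1.095·4180·(T − 81.32) = 4577.1(T − 81.32)
4700.4 T = 372210 − 10549 = 361661
T ≈ 76.94 °C — above 0 °C, consistent with complete melting.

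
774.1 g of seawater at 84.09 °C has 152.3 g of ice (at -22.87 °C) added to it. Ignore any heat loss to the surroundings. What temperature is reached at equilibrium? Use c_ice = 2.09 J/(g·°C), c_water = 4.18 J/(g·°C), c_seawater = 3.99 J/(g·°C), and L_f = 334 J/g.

Setting the total heat transfer to zero:
warm ice to 0 °C: 152.3·2.09·(0 − (-22.87)) = 7279.7
  fusion: m_ice L_f = 152.3·334 = 50868
  warm the meltwater: 636.61 T
  seawater: 3088.7(T − 84.09)
3725.3 T = 259725 − 58148 = 201577
T ≈ 54.11 °C — above 0 °C, consistent with complete melting.

T_f ≈ 54.1 °C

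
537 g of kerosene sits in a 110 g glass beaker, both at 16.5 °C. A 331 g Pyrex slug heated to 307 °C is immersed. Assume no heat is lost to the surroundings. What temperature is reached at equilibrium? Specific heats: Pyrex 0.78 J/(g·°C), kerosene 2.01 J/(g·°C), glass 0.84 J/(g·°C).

T_f ≈ 69.0 °C

With ΣQ=0 the equilibrium temperature is the m·c-weighted mean:
T_f = (258.18*307 + 1079.4*16.5 + 92.4*16.5) / (258.18 + 1079.4 + 92.4)
    = 98595 / 1429.9 ≈ 68.95 °C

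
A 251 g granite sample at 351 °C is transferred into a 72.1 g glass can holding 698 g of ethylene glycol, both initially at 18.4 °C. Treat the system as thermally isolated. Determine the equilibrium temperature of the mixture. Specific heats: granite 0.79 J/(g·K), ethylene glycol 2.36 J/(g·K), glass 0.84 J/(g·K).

T_f ≈ 53.0 °C

Net heat exchanged in the isolated system is zero:
251·0.79·(T − 351) + 698·2.36·(T − 18.4) + 72.1·0.84·(T − 18.4) = 0
198.29(T − 351) + 1647.3(T − 18.4) + 60.56(T − 18.4) = 0
1906.1 T = 101024
T = 101024 / 1906.1 = 53 °C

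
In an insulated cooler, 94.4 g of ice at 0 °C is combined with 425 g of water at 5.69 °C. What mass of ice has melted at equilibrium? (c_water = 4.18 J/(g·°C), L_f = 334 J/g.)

m_melted ≈ 30.3 g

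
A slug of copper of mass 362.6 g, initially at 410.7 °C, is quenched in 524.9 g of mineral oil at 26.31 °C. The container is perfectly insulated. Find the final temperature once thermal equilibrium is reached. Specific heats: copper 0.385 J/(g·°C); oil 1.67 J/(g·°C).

Taking heat into each body as positive, Σ m c ΔT = 0:
362.6·0.385·(T − 410.7) + 524.9·1.67·(T − 26.31) = 0
(139.6 + 876.58) T = 139.6·410.7 + 876.58·26.31
T = 80397/1016.2 ≈ 79.12 °C

T_f ≈ 79.1 °C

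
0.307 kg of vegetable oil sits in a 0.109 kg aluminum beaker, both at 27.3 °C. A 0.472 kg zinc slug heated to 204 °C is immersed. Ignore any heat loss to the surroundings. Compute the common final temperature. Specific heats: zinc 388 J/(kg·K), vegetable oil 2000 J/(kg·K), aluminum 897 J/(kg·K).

Net heat exchanged in the isolated system is zero:
0.472*388*(T − 204) + 0.307*2000*(T − 27.3) + 0.109*897*(T − 27.3) = 0
(183.14 + 614 + 97.77) T = 183.14*204 + 614*27.3 + 97.77*27.3
T ≈ 63.46 °C

T_f ≈ 63.5 °C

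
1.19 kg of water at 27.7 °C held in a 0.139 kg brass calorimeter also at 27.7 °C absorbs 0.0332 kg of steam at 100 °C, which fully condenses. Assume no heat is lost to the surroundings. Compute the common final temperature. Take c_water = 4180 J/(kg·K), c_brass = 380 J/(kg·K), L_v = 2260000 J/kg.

Sum of m c ΔT and latent-heat terms is zero:
steam→water at 100 °C releases m L_v = 0.0332·2260000 = 75032; condensate cools 100→T: 0.0332·4180·(T − 100) = 138.78(T − 100); original water: 4974.2(T − 27.7); cup: 52.82(T − 27.7)
5165.8 T = 75032 + 13878 + 139248 = 228158
T ≈ 44.17 °C — below 100 °C, confirming all the steam condensed.

T_f ≈ 44.2 °C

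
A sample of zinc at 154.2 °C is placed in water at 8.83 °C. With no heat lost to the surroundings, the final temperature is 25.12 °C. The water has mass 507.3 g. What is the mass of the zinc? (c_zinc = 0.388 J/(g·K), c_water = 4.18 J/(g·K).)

|Q_zinc| = |Q_water|:
m·0.388·(154.2 − 25.12) = 507.3·4.18·(25.12 − 8.83)
50.08 m = 34543  ⇒  m ≈ 689.7 g

m ≈ 690 g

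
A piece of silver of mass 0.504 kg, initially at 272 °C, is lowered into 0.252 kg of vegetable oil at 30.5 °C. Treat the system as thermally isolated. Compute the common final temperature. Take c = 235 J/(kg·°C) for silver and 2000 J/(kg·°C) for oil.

With ΣQ=0 the equilibrium temperature is the m·c-weighted mean:
T_f = (118.44*272 + 504*30.5) / (118.44 + 504)
    = 47588 / 622.44 ≈ 76.45 °C

T_f ≈ 76.5 °C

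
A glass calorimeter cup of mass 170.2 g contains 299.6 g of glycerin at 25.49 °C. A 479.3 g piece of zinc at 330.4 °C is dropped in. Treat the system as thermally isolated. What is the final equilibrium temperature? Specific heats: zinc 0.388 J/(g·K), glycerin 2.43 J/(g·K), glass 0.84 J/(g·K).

T_f ≈ 79.1 °C

Net heat exchanged in the isolated system is zero:
479.3*0.388*(T − 330.4) + 299.6*2.43*(T − 25.49) + 170.2*0.84*(T − 25.49) = 0
185.97(T − 330.4) + 728.03(T − 25.49) + 142.97(T − 25.49) = 0
(185.97 + 728.03 + 142.97) T = 185.97*330.4 + 728.03*25.49 + 142.97*25.49
T ≈ 79.14 °C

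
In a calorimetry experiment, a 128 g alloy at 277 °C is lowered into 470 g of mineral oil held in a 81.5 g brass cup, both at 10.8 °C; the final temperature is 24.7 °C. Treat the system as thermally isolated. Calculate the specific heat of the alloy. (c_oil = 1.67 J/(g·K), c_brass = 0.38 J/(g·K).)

c ≈ 0.351 J/(g·K)

Taking heat into each body as positive, Σ m c ΔT = 0:
128×c×(24.7 − 277) + 470×1.67×(24.7 − 10.8) + 81.5×0.38×(24.7 − 10.8) = 0
-32294 c = -11341
c = -11341/-32294 ≈ 0.3512 J/(g·K)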